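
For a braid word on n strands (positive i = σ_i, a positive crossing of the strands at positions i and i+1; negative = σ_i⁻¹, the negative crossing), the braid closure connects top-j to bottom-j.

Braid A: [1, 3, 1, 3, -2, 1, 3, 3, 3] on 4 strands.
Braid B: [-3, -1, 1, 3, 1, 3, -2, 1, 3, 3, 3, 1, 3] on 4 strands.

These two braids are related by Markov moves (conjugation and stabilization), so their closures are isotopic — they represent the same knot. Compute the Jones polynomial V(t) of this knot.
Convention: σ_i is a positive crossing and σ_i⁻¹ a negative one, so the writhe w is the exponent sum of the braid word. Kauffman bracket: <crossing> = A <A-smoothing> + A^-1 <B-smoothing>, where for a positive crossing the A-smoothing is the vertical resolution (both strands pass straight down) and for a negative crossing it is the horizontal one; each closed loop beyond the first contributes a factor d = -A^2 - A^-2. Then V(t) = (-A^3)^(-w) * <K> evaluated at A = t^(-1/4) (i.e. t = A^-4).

t^11 - 2*t^10 + 2*t^9 - 3*t^8 + 2*t^7 - 2*t^6 + 2*t^5 + t^3

Derivation:
Markov-equivalent braids have isotopic closures, hence identical knot invariants. Strip the Markov moves from each word to reach a common short braid β, then compute V(t) once on β.
Braid A: s1 s3 s1 s3 s2^-1 s1 s3 s3 s3 on 4 strands has no conjugating prefix/suffix or stabilization to strip; take β = s1 s3 s1 s3 s2^-1 s1 s3 s3 s3.
Braid B: s3^-1 s1^-1 s1 s3 s1 s3 s2^-1 s1 s3 s3 s3 s1 s3 on 4 strands reduces by inverse Markov moves (closure unchanged at each step):
  Deconjugate: the word is γ·β·γ⁻¹ with γ = s3^-1 s1^-1 (prefix) and γ⁻¹ = s1 s3 (suffix); strip both.
Reduced to β = s1 s3 s1 s3 s2^-1 s1 s3 s3 s3 on 4 strands, 9 crossings.
Both give the same β = s1 s3 s1 s3 s2^-1 s1 s3 s3 s3 on 4 strands, so one state sum suffices:
Braid: s1 s3 s1 s3 s2^-1 s1 s3 s3 s3 on 4 strands, 9 crossings.
Writhe w = (#positive) - (#negative) = 8 - 1 = 7.
Enumerate smoothing states for the bracket polynomial. There are 2^9 = 512 states.
Smooth each crossing (0=||, 1=⌣⌢); contribution A^(Σ sign_k(1-2s_k)) * d^(L-1).
Tabulate the states by total A-exponent and number of loops L (A-exp: L × count):
  A^9: L=3 ×1
  A^7: L=2 ×8, L=4 ×1
  A^5: L=1 ×15, L=3 ×21
  A^3: L=2 ×60, L=4 ×24
  A^1: L=3 ×110, L=5 ×16
  A^-1: L=4 ×120, L=6 ×6
  A^-3: L=5 ×83, L=7 ×1
  A^-5: L=6 ×36
  A^-7: L=7 ×9
  A^-9: L=8 ×1
Each group contributes A^e * Σ count * d^(L-1):
Powers of d = -A^2 - A^-2: d^2 = A^4 + 2 + A^-4; d^3 = -A^6 - 3*A^2 - 3*A^-2 - A^-6; d^4 = A^8 + 4*A^4 + 6 + 4*A^-4 + A^-8; d^5 = -A^10 - 5*A^6 - 10*A^2 - 10*A^-2 - 5*A^-6 - A^-10; d^6 = A^12 + 6*A^8 + 15*A^4 + 20 + 15*A^-4 + 6*A^-8 + A^-12; d^7 = -A^14 - 7*A^10 - 21*A^6 - 35*A^2 - 35*A^-2 - 21*A^-6 - 7*A^-10 - A^-14.
  A^9 * (d^2) = A^13 + 2*A^9 + A^5
  A^7 * (8*d + d^3) = -A^13 - 11*A^9 - 11*A^5 - A
  A^5 * (15 + 21*d^2) = 21*A^9 + 57*A^5 + 21*A
  A^3 * (60*d + 24*d^3) = -24*A^9 - 132*A^5 - 132*A - 24*A^-3
  A^1 * (110*d^2 + 16*d^4) = 16*A^9 + 174*A^5 + 316*A + 174*A^-3 + 16*A^-7
  A^-1 * (120*d^3 + 6*d^5) = -6*A^9 - 150*A^5 - 420*A - 420*A^-3 - 150*A^-7 - 6*A^-11
  A^-3 * (83*d^4 + d^6) = A^9 + 89*A^5 + 347*A + 518*A^-3 + 347*A^-7 + 89*A^-11 + A^-15
  A^-5 * (36*d^5) = -36*A^5 - 180*A - 360*A^-3 - 360*A^-7 - 180*A^-11 - 36*A^-15
  A^-7 * (9*d^6) = 9*A^5 + 54*A + 135*A^-3 + 180*A^-7 + 135*A^-11 + 54*A^-15 + 9*A^-19
  A^-9 * (d^7) = -A^5 - 7*A - 21*A^-3 - 35*A^-7 - 35*A^-11 - 21*A^-15 - 7*A^-19 - A^-23
Summing the groups: <K> = -A^9 - 2*A + 2*A^-3 - 2*A^-7 + 3*A^-11 - 2*A^-15 + 2*A^-19 - A^-23
Normalise by the writhe: (-A^3)^(-w) = (-A^3)^(-7) = -A^-21, so f(A) = -A^-21 * <K> = A^-12 + 2*A^-20 - 2*A^-24 + 2*A^-28 - 3*A^-32 + 2*A^-36 - 2*A^-40 + A^-44.
Substitute A = t^(-1/4), i.e. A^e → t^(-e/4): V(t) = t^11 - 2*t^10 + 2*t^9 - 3*t^8 + 2*t^7 - 2*t^6 + 2*t^5 + t^3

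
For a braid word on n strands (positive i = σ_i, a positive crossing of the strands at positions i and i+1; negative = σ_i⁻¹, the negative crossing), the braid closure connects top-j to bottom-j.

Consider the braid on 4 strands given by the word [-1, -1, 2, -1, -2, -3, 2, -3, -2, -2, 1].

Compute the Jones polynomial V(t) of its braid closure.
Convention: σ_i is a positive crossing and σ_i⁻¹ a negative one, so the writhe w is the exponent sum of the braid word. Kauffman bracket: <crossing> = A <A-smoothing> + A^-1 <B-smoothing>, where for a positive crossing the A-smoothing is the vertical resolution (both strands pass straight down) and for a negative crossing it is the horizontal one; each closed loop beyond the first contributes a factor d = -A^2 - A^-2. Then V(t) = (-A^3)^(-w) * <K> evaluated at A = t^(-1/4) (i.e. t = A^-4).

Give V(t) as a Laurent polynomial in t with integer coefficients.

t^-1 - 2*t^-2 + 3*t^-3 - 2*t^-4 + 3*t^-5 - 2*t^-6 + t^-7 - t^-8

Derivation:
The presented braid s1^-1 s1^-1 s2 s1^-1 s2^-1 s3^-1 s2 s3^-1 s2^-1 s2^-1 s1 on 4 strands reduces by inverse Markov moves (closure unchanged at each step):
  Deconjugate: the word is γ·β·γ⁻¹ with γ = s1^-1 (prefix) and γ⁻¹ = s1 (suffix); strip both.
Reduced to β = s1^-1 s2 s1^-1 s2^-1 s3^-1 s2 s3^-1 s2^-1 s2^-1 on 4 strands, 9 crossings.
Compute on β:
Braid: s1^-1 s2 s1^-1 s2^-1 s3^-1 s2 s3^-1 s2^-1 s2^-1 on 4 strands, 9 crossings.
Writhe w = (#positive) - (#negative) = 2 - 7 = -5.
Computing the Kauffman bracket via state sum. There are 2^9 = 512 states.
Smooth each crossing (0=||, 1=⌣⌢); contribution A^(Σ sign_k(1-2s_k)) * d^(L-1).
Tabulate the states by total A-exponent and number of loops L (A-exp: L × count):
  A^9: L=5 ×1
  A^7: L=4 ×9
  A^5: L=3 ×30, L=5 ×6
  A^3: L=2 ×45, L=4 ×37, L=6 ×2
  A^1: L=1 ×27, L=3 ×78, L=5 ×21
  A^-1: L=2 ×67, L=4 ×53, L=6 ×6
  A^-3: L=1 ×12, L=3 ×53, L=5 ×18, L=7 ×1
  A^-5: L=2 ×14, L=4 ×19, L=6 ×3
  A^-7: L=3 ×6, L=5 ×3
  A^-9: L=4 ×1
Each group contributes A^e * Σ count * d^(L-1):
Powers of d = -A^2 - A^-2: d^2 = A^4 + 2 + A^-4; d^3 = -A^6 - 3*A^2 - 3*A^-2 - A^-6; d^4 = A^8 + 4*A^4 + 6 + 4*A^-4 + A^-8; d^5 = -A^10 - 5*A^6 - 10*A^2 - 10*A^-2 - 5*A^-6 - A^-10; d^6 = A^12 + 6*A^8 + 15*A^4 + 20 + 15*A^-4 + 6*A^-8 + A^-12.
  A^9 * (d^4) = A^17 + 4*A^13 + 6*A^9 + 4*A^5 + A
  A^7 * (9*d^3) = -9*A^13 - 27*A^9 - 27*A^5 - 9*A
  A^5 * (30*d^2 + 6*d^4) = 6*A^13 + 54*A^9 + 96*A^5 + 54*A + 6*A^-3
  A^3 * (45*d + 37*d^3 + 2*d^5) = -2*A^13 - 47*A^9 - 176*A^5 - 176*A - 47*A^-3 - 2*A^-7
  A^1 * (27 + 78*d^2 + 21*d^4) = 21*A^9 + 162*A^5 + 309*A + 162*A^-3 + 21*A^-7
  A^-1 * (67*d + 53*d^3 + 6*d^5) = -6*A^9 - 83*A^5 - 286*A - 286*A^-3 - 83*A^-7 - 6*A^-11
  A^-3 * (12 + 53*d^2 + 18*d^4 + d^6) = A^9 + 24*A^5 + 140*A + 246*A^-3 + 140*A^-7 + 24*A^-11 + A^-15
  A^-5 * (14*d + 19*d^3 + 3*d^5) = -3*A^5 - 34*A - 101*A^-3 - 101*A^-7 - 34*A^-11 - 3*A^-15
  A^-7 * (6*d^2 + 3*d^4) = 3*A + 18*A^-3 + 30*A^-7 + 18*A^-11 + 3*A^-15
  A^-9 * (d^3) = -A^-3 - 3*A^-7 - 3*A^-11 - A^-15
Summing the groups: <K> = A^17 - A^13 + 2*A^9 - 3*A^5 + 2*A - 3*A^-3 + 2*A^-7 - A^-11
Normalise by the writhe: (-A^3)^(-w) = (-A^3)^(5) = -A^15, so f(A) = -A^15 * <K> = -A^32 + A^28 - 2*A^24 + 3*A^20 - 2*A^16 + 3*A^12 - 2*A^8 + A^4.
Substitute A = t^(-1/4), i.e. A^e → t^(-e/4): V(t) = t^-1 - 2*t^-2 + 3*t^-3 - 2*t^-4 + 3*t^-5 - 2*t^-6 + t^-7 - t^-8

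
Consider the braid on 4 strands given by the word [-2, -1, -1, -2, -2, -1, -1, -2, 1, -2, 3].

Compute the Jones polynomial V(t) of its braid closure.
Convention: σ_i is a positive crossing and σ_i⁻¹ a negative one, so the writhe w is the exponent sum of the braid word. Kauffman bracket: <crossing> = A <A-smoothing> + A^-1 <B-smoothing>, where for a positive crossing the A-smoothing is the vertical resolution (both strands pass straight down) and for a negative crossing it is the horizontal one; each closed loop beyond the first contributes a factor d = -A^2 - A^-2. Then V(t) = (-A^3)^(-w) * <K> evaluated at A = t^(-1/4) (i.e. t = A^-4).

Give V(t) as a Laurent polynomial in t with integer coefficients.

t^-3 + t^-6 - t^-7 + t^-8 - t^-9 + t^-10 - t^-11

Derivation:
The presented braid s2^-1 s1^-1 s1^-1 s2^-1 s2^-1 s1^-1 s1^-1 s2^-1 s1 s2^-1 s3 on 4 strands reduces by inverse Markov moves (closure unchanged at each step):
  Destabilize: the word has the form β·s3 where s3 occurs only as the final letter (β ∈ B_3); drop it and the last strand → 3 strands.
Reduced to β = s2^-1 s1^-1 s1^-1 s2^-1 s2^-1 s1^-1 s1^-1 s2^-1 s1 s2^-1 on 3 strands, 10 crossings.
Compute on β:
Braid: s2^-1 s1^-1 s1^-1 s2^-1 s2^-1 s1^-1 s1^-1 s2^-1 s1 s2^-1 on 3 strands, 10 crossings.
Writhe w = (#positive) - (#negative) = 1 - 9 = -8.
State-sum expansion of <K>. There are 2^10 = 1024 states.
Smooth each crossing (0=||, 1=⌣⌢); contribution A^(Σ sign_k(1-2s_k)) * d^(L-1).
Tabulate the states by total A-exponent and number of loops L (A-exp: L × count):
  A^10: L=6 ×1
  A^8: L=5 ×10
  A^6: L=4 ×41, L=6 ×4
  A^4: L=3 ×86, L=5 ×34
  A^2: L=2 ×92, L=4 ×114, L=6 ×4
  A^0: L=1 ×40, L=3 ×185, L=5 ×27
  A^-2: L=2 ×142, L=4 ×67, L=6 ×1
  A^-4: L=1 ×40, L=3 ×76, L=5 ×4
  A^-6: L=2 ×39, L=4 ×6
  A^-8: L=1 ×5, L=3 ×5
  A^-10: L=2 ×1
Each group contributes A^e * Σ count * d^(L-1):
Powers of d = -A^2 - A^-2: d^2 = A^4 + 2 + A^-4; d^3 = -A^6 - 3*A^2 - 3*A^-2 - A^-6; d^4 = A^8 + 4*A^4 + 6 + 4*A^-4 + A^-8; d^5 = -A^10 - 5*A^6 - 10*A^2 - 10*A^-2 - 5*A^-6 - A^-10.
  A^10 * (d^5) = -A^20 - 5*A^16 - 10*A^12 - 10*A^8 - 5*A^4 - 1
  A^8 * (10*d^4) = 10*A^16 + 40*A^12 + 60*A^8 + 40*A^4 + 10
  A^6 * (41*d^3 + 4*d^5) = -4*A^16 - 61*A^12 - 163*A^8 - 163*A^4 - 61 - 4*A^-4
  A^4 * (86*d^2 + 34*d^4) = 34*A^12 + 222*A^8 + 376*A^4 + 222 + 34*A^-4
  A^2 * (92*d + 114*d^3 + 4*d^5) = -4*A^12 - 134*A^8 - 474*A^4 - 474 - 134*A^-4 - 4*A^-8
  A^0 * (40 + 185*d^2 + 27*d^4) = 27*A^8 + 293*A^4 + 572 + 293*A^-4 + 27*A^-8
  A^-2 * (142*d + 67*d^3 + d^5) = -A^8 - 72*A^4 - 353 - 353*A^-4 - 72*A^-8 - A^-12
  A^-4 * (40 + 76*d^2 + 4*d^4) = 4*A^4 + 92 + 216*A^-4 + 92*A^-8 + 4*A^-12
  A^-6 * (39*d + 6*d^3) = -6 - 57*A^-4 - 57*A^-8 - 6*A^-12
  A^-8 * (5 + 5*d^2) = 5*A^-4 + 15*A^-8 + 5*A^-12
  A^-10 * (d) = -A^-8 - A^-12
Summing the groups: <K> = -A^20 + A^16 - A^12 + A^8 - A^4 + 1 + A^-12
Normalise by the writhe: (-A^3)^(-w) = (-A^3)^(8) = A^24, so f(A) = A^24 * <K> = -A^44 + A^40 - A^36 + A^32 - A^28 + A^24 + A^12.
Substitute A = t^(-1/4), i.e. A^e → t^(-e/4): V(t) = t^-3 + t^-6 - t^-7 + t^-8 - t^-9 + t^-10 - t^-11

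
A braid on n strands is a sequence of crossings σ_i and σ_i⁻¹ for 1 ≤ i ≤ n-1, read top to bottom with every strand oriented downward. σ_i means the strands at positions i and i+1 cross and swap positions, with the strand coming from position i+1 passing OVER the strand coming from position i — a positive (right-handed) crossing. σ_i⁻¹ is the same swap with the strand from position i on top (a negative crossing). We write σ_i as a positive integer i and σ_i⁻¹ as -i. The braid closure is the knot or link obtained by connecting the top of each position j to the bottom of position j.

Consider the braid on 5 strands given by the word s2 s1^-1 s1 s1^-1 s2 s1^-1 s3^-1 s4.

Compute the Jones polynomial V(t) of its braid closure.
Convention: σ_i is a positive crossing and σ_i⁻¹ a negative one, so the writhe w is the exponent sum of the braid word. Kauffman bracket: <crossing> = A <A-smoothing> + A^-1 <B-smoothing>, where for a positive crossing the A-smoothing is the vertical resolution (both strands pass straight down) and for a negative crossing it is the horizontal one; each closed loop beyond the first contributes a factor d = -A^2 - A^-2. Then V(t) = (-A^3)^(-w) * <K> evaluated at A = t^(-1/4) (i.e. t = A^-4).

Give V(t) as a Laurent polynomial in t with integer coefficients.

The presented braid s2 s1^-1 s1 s1^-1 s2 s1^-1 s3^-1 s4 on 5 strands reduces by inverse Markov moves (closure unchanged at each step):
  Destabilize: the word has the form β·s4 where s4 occurs only as the final letter (β ∈ B_4); drop it and the last strand → 4 strands.
  Destabilize: the word has the form β·s3^-1 where s3^-1 occurs only as the final letter (β ∈ B_3); drop it and the last strand → 3 strands.
Reduced to β = s2 s1^-1 s1 s1^-1 s2 s1^-1 on 3 strands, 6 crossings.
Compute on β:
First cancel adjacent σ_i σ_i⁻¹ pairs (Reidemeister II — same braid, same closure): s2 s1^-1 s1 s1^-1 s2 s1^-1 → s2 s1^-1 s2 s1^-1.
Braid: s2 s1^-1 s2 s1^-1 on 3 strands, 4 crossings.
Writhe w = (#positive) - (#negative) = 2 - 2 = 0.
State-sum expansion of <K>. There are 2^4 = 16 states.
For each crossing: s=0 is the vertical smoothing, s=1 horizontal. Crossing k contributes A^(sign_k * (1 - 2*s_k)); loop factor d = -A^2 - A^-2.
  state 0000: A-exp=+0, loops=3, term = A^0 * d^2
  state 0001: A-exp=+2, loops=2, term = A^2 * d^1
  state 0010: A-exp=-2, loops=2, term = A^-2 * d^1
  state 0011: A-exp=+0, loops=1, term = A^0 * d^0
  state 0100: A-exp=+2, loops=2, term = A^2 * d^1
  state 0101: A-exp=+4, loops=3, term = A^4 * d^2
  state 0110: A-exp=+0, loops=1, term = A^0 * d^0
  state 0111: A-exp=+2, loops=2, term = A^2 * d^1
  state 1000: A-exp=-2, loops=2, term = A^-2 * d^1
  state 1001: A-exp=+0, loops=1, term = A^0 * d^0
  state 1010: A-exp=-4, loops=3, term = A^-4 * d^2
  state 1011: A-exp=-2, loops=2, term = A^-2 * d^1
  state 1100: A-exp=+0, loops=1, term = A^0 * d^0
  state 1101: A-exp=+2, loops=2, term = A^2 * d^1
  state 1110: A-exp=-2, loops=2, term = A^-2 * d^1
  state 1111: A-exp=+0, loops=1, term = A^0 * d^0
Collect the terms by A-exponent (count of states per loop number):
Powers of d = -A^2 - A^-2: d^2 = A^4 + 2 + A^-4.
  A^4 * (d^2) = A^8 + 2*A^4 + 1
  A^2 * (4*d) = -4*A^4 - 4
  A^0 * (5 + d^2) = A^4 + 7 + A^-4
  A^-2 * (4*d) = -4 - 4*A^-4
  A^-4 * (d^2) = 1 + 2*A^-4 + A^-8
Summing the groups: <K> = A^8 - A^4 + 1 - A^-4 + A^-8
Normalise by the writhe: (-A^3)^(-w) = (-A^3)^(0) = 1, so f(A) = 1 * <K> = A^8 - A^4 + 1 - A^-4 + A^-8.
Substitute A = t^(-1/4), i.e. A^e → t^(-e/4): V(t) = t^2 - t + 1 - t^-1 + t^-2

Answer: t^2 - t + 1 - t^-1 + t^-2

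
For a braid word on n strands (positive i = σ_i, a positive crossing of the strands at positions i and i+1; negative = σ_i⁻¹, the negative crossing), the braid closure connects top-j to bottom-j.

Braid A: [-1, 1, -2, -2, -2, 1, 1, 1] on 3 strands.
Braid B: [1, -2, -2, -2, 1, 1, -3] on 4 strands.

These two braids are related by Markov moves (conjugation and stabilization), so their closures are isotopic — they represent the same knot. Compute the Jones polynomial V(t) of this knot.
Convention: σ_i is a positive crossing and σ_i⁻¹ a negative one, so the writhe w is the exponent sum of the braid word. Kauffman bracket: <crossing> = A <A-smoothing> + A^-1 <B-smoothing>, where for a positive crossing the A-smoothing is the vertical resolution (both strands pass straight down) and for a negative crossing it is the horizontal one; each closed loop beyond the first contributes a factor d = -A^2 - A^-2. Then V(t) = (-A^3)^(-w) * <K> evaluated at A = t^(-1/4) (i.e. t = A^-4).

-t^3 + t^2 - t + 3 - t^-1 + t^-2 - t^-3

Derivation:
Markov-equivalent braids have isotopic closures, hence identical knot invariants. Strip the Markov moves from each word to reach a common short braid β, then compute V(t) once on β.
Braid A: s1^-1 s1 s2^-1 s2^-1 s2^-1 s1 s1 s1 on 3 strands reduces by inverse Markov moves (closure unchanged at each step):
  Deconjugate: the word is γ·β·γ⁻¹ with γ = s1^-1 (prefix) and γ⁻¹ = s1 (suffix); strip both.
Reduced to β = s1 s2^-1 s2^-1 s2^-1 s1 s1 on 3 strands, 6 crossings.
Braid B: s1 s2^-1 s2^-1 s2^-1 s1 s1 s3^-1 on 4 strands reduces by inverse Markov moves (closure unchanged at each step):
  Destabilize: the word has the form β·s3^-1 where s3^-1 occurs only as the final letter (β ∈ B_3); drop it and the last strand → 3 strands.
Reduced to β = s1 s2^-1 s2^-1 s2^-1 s1 s1 on 3 strands, 6 crossings.
Both give the same β = s1 s2^-1 s2^-1 s2^-1 s1 s1 on 3 strands, so one state sum suffices:
Braid: s1 s2^-1 s2^-1 s2^-1 s1 s1 on 3 strands, 6 crossings.
Writhe w = (#positive) - (#negative) = 3 - 3 = 0.
State-sum expansion of <K>. There are 2^6 = 64 states.
For each crossing: s=0 is the vertical smoothing, s=1 horizontal. Crossing k contributes A^(sign_k * (1 - 2*s_k)); loop factor d = -A^2 - A^-2.
Tabulate the states by total A-exponent and number of loops L (A-exp: L × count):
  A^6: L=4 ×1
  A^4: L=3 ×6
  A^2: L=2 ×12, L=4 ×3
  A^0: L=1 ×9, L=3 ×10, L=5 ×1
  A^-2: L=2 ×12, L=4 ×3
  A^-4: L=3 ×6
  A^-6: L=4 ×1
Each group contributes A^e * Σ count * d^(L-1):
Powers of d = -A^2 - A^-2: d^2 = A^4 + 2 + A^-4; d^3 = -A^6 - 3*A^2 - 3*A^-2 - A^-6; d^4 = A^8 + 4*A^4 + 6 + 4*A^-4 + A^-8.
  A^6 * (d^3) = -A^12 - 3*A^8 - 3*A^4 - 1
  A^4 * (6*d^2) = 6*A^8 + 12*A^4 + 6
  A^2 * (12*d + 3*d^3) = -3*A^8 - 21*A^4 - 21 - 3*A^-4
  A^0 * (9 + 10*d^2 + d^4) = A^8 + 14*A^4 + 35 + 14*A^-4 + A^-8
  A^-2 * (12*d + 3*d^3) = -3*A^4 - 21 - 21*A^-4 - 3*A^-8
  A^-4 * (6*d^2) = 6 + 12*A^-4 + 6*A^-8
  A^-6 * (d^3) = -1 - 3*A^-4 - 3*A^-8 - A^-12
Summing the groups: <K> = -A^12 + A^8 - A^4 + 3 - A^-4 + A^-8 - A^-12
Normalise by the writhe: (-A^3)^(-w) = (-A^3)^(0) = 1, so f(A) = 1 * <K> = -A^12 + A^8 - A^4 + 3 - A^-4 + A^-8 - A^-12.
Substitute A = t^(-1/4), i.e. A^e → t^(-e/4): V(t) = -t^3 + t^2 - t + 3 - t^-1 + t^-2 - t^-3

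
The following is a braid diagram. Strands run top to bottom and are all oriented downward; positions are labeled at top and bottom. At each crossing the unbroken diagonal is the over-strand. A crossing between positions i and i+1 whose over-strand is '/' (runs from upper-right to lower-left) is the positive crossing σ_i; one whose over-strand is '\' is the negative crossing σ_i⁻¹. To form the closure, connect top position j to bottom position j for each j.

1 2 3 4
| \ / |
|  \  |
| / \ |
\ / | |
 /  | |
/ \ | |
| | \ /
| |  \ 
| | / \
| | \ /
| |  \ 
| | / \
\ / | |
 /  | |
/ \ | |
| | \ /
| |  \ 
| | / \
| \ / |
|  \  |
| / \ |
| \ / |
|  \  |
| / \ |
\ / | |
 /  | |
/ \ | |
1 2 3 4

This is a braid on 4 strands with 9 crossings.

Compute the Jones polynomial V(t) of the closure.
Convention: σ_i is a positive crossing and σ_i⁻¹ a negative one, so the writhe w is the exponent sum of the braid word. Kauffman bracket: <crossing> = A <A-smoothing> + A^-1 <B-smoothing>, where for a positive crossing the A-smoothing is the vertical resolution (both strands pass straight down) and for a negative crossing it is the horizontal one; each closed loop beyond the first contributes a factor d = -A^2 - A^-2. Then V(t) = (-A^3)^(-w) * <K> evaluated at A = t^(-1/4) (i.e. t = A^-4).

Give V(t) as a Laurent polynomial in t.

-t^2 + 2*t - 3 + 6*t^-1 - 6*t^-2 + 7*t^-3 - 6*t^-4 + 4*t^-5 - 3*t^-6 + t^-7

Derivation:
Reading the diagram top to bottom ('/'-over between positions i,i+1 = s_i, '\'-over = s_i^-1): braid word = s2^-1 s1 s3^-1 s3^-1 s1 s3^-1 s2^-1 s2^-1 s1.
Braid: s2^-1 s1 s3^-1 s3^-1 s1 s3^-1 s2^-1 s2^-1 s1 on 4 strands, 9 crossings.
Writhe w = (#positive) - (#negative) = 3 - 6 = -3.
Enumerate smoothing states for the bracket polynomial. There are 2^9 = 512 states.
Each crossing splits two ways (0=vertical, 1=horizontal). The state's weight is A^(#A-smoothings - #B-smoothings) * d^(loops - 1).
Tabulate the states by total A-exponent and number of loops L (A-exp: L × count):
  A^9: L=6 ×1
  A^7: L=5 ×9
  A^5: L=4 ×35, L=6 ×1
  A^3: L=3 ×73, L=5 ×11
  A^1: L=2 ×81, L=4 ×44, L=6 ×1
  A^-1: L=1 ×39, L=3 ×77, L=5 ×10
  A^-3: L=2 ×55, L=4 ×28, L=6 ×1
  A^-5: L=3 ×32, L=5 ×4
  A^-7: L=4 ×9
  A^-9: L=5 ×1
Each group contributes A^e * Σ count * d^(L-1):
Powers of d = -A^2 - A^-2: d^2 = A^4 + 2 + A^-4; d^3 = -A^6 - 3*A^2 - 3*A^-2 - A^-6; d^4 = A^8 + 4*A^4 + 6 + 4*A^-4 + A^-8; d^5 = -A^10 - 5*A^6 - 10*A^2 - 10*A^-2 - 5*A^-6 - A^-10.
  A^9 * (d^5) = -A^19 - 5*A^15 - 10*A^11 - 10*A^7 - 5*A^3 - A^-1
  A^7 * (9*d^4) = 9*A^15 + 36*A^11 + 54*A^7 + 36*A^3 + 9*A^-1
  A^5 * (35*d^3 + d^5) = -A^15 - 40*A^11 - 115*A^7 - 115*A^3 - 40*A^-1 - A^-5
  A^3 * (73*d^2 + 11*d^4) = 11*A^11 + 117*A^7 + 212*A^3 + 117*A^-1 + 11*A^-5
  A^1 * (81*d + 44*d^3 + d^5) = -A^11 - 49*A^7 - 223*A^3 - 223*A^-1 - 49*A^-5 - A^-9
  A^-1 * (39 + 77*d^2 + 10*d^4) = 10*A^7 + 117*A^3 + 253*A^-1 + 117*A^-5 + 10*A^-9
  A^-3 * (55*d + 28*d^3 + d^5) = -A^7 - 33*A^3 - 149*A^-1 - 149*A^-5 - 33*A^-9 - A^-13
  A^-5 * (32*d^2 + 4*d^4) = 4*A^3 + 48*A^-1 + 88*A^-5 + 48*A^-9 + 4*A^-13
  A^-7 * (9*d^3) = -9*A^-1 - 27*A^-5 - 27*A^-9 - 9*A^-13
  A^-9 * (d^4) = A^-1 + 4*A^-5 + 6*A^-9 + 4*A^-13 + A^-17
Summing the groups: <K> = -A^19 + 3*A^15 - 4*A^11 + 6*A^7 - 7*A^3 + 6*A^-1 - 6*A^-5 + 3*A^-9 - 2*A^-13 + A^-17
Normalise by the writhe: (-A^3)^(-w) = (-A^3)^(3) = -A^9, so f(A) = -A^9 * <K> = A^28 - 3*A^24 + 4*A^20 - 6*A^16 + 7*A^12 - 6*A^8 + 6*A^4 - 3 + 2*A^-4 - A^-8.
Substitute A = t^(-1/4), i.e. A^e → t^(-e/4): V(t) = -t^2 + 2*t - 3 + 6*t^-1 - 6*t^-2 + 7*t^-3 - 6*t^-4 + 4*t^-5 - 3*t^-6 + t^-7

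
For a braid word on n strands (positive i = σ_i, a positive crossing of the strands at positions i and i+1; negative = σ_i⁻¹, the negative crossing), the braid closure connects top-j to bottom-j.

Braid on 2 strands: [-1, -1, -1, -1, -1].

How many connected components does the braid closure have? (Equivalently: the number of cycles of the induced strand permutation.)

1

Derivation:
Track the strand permutation on 2 strands, starting from identity.
  step 1: s1^-1 swaps positions 1,2 -> [2 1]
  step 2: s1^-1 swaps positions 1,2 -> [1 2]
  step 3: s1^-1 swaps positions 1,2 -> [2 1]
  step 4: s1^-1 swaps positions 1,2 -> [1 2]
  step 5: s1^-1 swaps positions 1,2 -> [2 1]
Final permutation (position -> original strand): [2 1]
Closure components = cycle count of this permutation = 1.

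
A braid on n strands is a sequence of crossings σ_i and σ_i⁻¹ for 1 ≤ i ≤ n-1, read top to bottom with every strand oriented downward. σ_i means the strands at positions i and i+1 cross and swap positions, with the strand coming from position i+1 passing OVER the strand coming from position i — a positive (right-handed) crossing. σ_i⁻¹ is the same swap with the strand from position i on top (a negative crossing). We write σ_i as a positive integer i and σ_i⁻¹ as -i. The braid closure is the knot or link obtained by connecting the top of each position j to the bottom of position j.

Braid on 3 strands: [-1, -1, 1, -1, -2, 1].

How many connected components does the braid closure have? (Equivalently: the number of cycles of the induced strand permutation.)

1

Derivation:
Track the strand permutation on 3 strands, starting from identity.
  step 1: s1^-1 swaps positions 1,2 -> [2 1 3]
  step 2: s1^-1 swaps positions 1,2 -> [1 2 3]
  step 3: s1 swaps positions 1,2 -> [2 1 3]
  step 4: s1^-1 swaps positions 1,2 -> [1 2 3]
  step 5: s2^-1 swaps positions 2,3 -> [1 3 2]
  step 6: s1 swaps positions 1,2 -> [3 1 2]
Final permutation (position -> original strand): [3 1 2]
Closure components = cycle count of this permutation = 1.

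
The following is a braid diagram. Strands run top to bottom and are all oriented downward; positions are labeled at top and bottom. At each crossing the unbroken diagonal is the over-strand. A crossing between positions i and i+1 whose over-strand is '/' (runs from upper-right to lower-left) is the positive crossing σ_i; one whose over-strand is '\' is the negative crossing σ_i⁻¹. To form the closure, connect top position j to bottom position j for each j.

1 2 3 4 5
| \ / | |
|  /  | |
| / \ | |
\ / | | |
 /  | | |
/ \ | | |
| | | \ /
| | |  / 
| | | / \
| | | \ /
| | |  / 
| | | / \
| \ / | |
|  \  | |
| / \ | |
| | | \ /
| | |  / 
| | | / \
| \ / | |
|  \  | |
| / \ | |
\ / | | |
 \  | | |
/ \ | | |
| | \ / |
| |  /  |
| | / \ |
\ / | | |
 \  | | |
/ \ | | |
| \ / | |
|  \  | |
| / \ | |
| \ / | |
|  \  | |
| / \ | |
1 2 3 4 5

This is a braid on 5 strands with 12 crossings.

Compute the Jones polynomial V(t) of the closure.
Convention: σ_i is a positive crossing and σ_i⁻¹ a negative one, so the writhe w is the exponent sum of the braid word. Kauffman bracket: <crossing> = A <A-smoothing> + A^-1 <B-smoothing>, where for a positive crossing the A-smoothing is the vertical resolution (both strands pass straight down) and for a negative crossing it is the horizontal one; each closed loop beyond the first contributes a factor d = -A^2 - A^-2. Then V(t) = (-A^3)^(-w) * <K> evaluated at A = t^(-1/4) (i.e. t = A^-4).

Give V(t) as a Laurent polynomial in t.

-t^3 + 2*t^2 - 3*t + 4 - 3*t^-1 + 4*t^-2 - 2*t^-3 + t^-4 - t^-5

Derivation:
Reading the diagram top to bottom ('/'-over between positions i,i+1 = s_i, '\'-over = s_i^-1): braid word = s2 s1 s4 s4 s2^-1 s4 s2^-1 s1^-1 s3 s1^-1 s2^-1 s2^-1.
The presented braid s2 s1 s4 s4 s2^-1 s4 s2^-1 s1^-1 s3 s1^-1 s2^-1 s2^-1 on 5 strands reduces by inverse Markov moves (closure unchanged at each step):
  Deconjugate: the word is γ·β·γ⁻¹ with γ = s2 (prefix) and γ⁻¹ = s2^-1 (suffix); strip both.
Reduced to β = s1 s4 s4 s2^-1 s4 s2^-1 s1^-1 s3 s1^-1 s2^-1 on 5 strands, 10 crossings.
Compute on β:
Braid: s1 s4 s4 s2^-1 s4 s2^-1 s1^-1 s3 s1^-1 s2^-1 on 5 strands, 10 crossings.
Writhe w = (#positive) - (#negative) = 5 - 5 = 0.
Enumerate smoothing states for the bracket polynomial. There are 2^10 = 1024 states.
Smooth each crossing (0=||, 1=⌣⌢); contribution A^(Σ sign_k(1-2s_k)) * d^(L-1).
Tabulate the states by total A-exponent and number of loops L (A-exp: L × count):
  A^10: L=6 ×1
  A^8: L=5 ×10
  A^6: L=4 ×40, L=6 ×5
  A^4: L=3 ×80, L=5 ×39, L=7 ×1
  A^2: L=2 ×79, L=4 ×117, L=6 ×14
  A^0: L=1 ×30, L=3 ×158, L=5 ×62, L=7 ×2
  A^-2: L=2 ×84, L=4 ×111, L=6 ×15
  A^-4: L=1 ×9, L=3 ×74, L=5 ×36, L=7 ×1
  A^-6: L=2 ×12, L=4 ×29, L=6 ×4
  A^-8: L=3 ×6, L=5 ×4
  A^-10: L=4 ×1
Each group contributes A^e * Σ count * d^(L-1):
Powers of d = -A^2 - A^-2: d^2 = A^4 + 2 + A^-4; d^3 = -A^6 - 3*A^2 - 3*A^-2 - A^-6; d^4 = A^8 + 4*A^4 + 6 + 4*A^-4 + A^-8; d^5 = -A^10 - 5*A^6 - 10*A^2 - 10*A^-2 - 5*A^-6 - A^-10; d^6 = A^12 + 6*A^8 + 15*A^4 + 20 + 15*A^-4 + 6*A^-8 + A^-12.
  A^10 * (d^5) = -A^20 - 5*A^16 - 10*A^12 - 10*A^8 - 5*A^4 - 1
  A^8 * (10*d^4) = 10*A^16 + 40*A^12 + 60*A^8 + 40*A^4 + 10
  A^6 * (40*d^3 + 5*d^5) = -5*A^16 - 65*A^12 - 170*A^8 - 170*A^4 - 65 - 5*A^-4
  A^4 * (80*d^2 + 39*d^4 + d^6) = A^16 + 45*A^12 + 251*A^8 + 414*A^4 + 251 + 45*A^-4 + A^-8
  A^2 * (79*d + 117*d^3 + 14*d^5) = -14*A^12 - 187*A^8 - 570*A^4 - 570 - 187*A^-4 - 14*A^-8
  A^0 * (30 + 158*d^2 + 62*d^4 + 2*d^6) = 2*A^12 + 74*A^8 + 436*A^4 + 758 + 436*A^-4 + 74*A^-8 + 2*A^-12
  A^-2 * (84*d + 111*d^3 + 15*d^5) = -15*A^8 - 186*A^4 - 567 - 567*A^-4 - 186*A^-8 - 15*A^-12
  A^-4 * (9 + 74*d^2 + 36*d^4 + d^6) = A^8 + 42*A^4 + 233 + 393*A^-4 + 233*A^-8 + 42*A^-12 + A^-16
  A^-6 * (12*d + 29*d^3 + 4*d^5) = -4*A^4 - 49 - 139*A^-4 - 139*A^-8 - 49*A^-12 - 4*A^-16
  A^-8 * (6*d^2 + 4*d^4) = 4 + 22*A^-4 + 36*A^-8 + 22*A^-12 + 4*A^-16
  A^-10 * (d^3) = -A^-4 - 3*A^-8 - 3*A^-12 - A^-16
Summing the groups: <K> = -A^20 + A^16 - 2*A^12 + 4*A^8 - 3*A^4 + 4 - 3*A^-4 + 2*A^-8 - A^-12
Normalise by the writhe: (-A^3)^(-w) = (-A^3)^(0) = 1, so f(A) = 1 * <K> = -A^20 + A^16 - 2*A^12 + 4*A^8 - 3*A^4 + 4 - 3*A^-4 + 2*A^-8 - A^-12.
Substitute A = t^(-1/4), i.e. A^e → t^(-e/4): V(t) = -t^3 + 2*t^2 - 3*t + 4 - 3*t^-1 + 4*t^-2 - 2*t^-3 + t^-4 - t^-5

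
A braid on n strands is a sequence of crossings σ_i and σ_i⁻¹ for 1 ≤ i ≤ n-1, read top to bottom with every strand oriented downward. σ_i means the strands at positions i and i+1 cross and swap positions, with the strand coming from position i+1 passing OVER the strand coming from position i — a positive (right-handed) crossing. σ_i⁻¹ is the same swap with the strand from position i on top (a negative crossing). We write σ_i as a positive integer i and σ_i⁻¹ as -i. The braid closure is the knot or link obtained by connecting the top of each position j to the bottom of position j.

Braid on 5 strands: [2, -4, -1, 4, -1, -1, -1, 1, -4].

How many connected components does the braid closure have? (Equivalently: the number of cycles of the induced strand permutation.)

2

Derivation:
Track the strand permutation on 5 strands, starting from identity.
  step 1: s2 swaps positions 2,3 -> [1 3 2 4 5]
  step 2: s4^-1 swaps positions 4,5 -> [1 3 2 5 4]
  step 3: s1^-1 swaps positions 1,2 -> [3 1 2 5 4]
  step 4: s4 swaps positions 4,5 -> [3 1 2 4 5]
  step 5: s1^-1 swaps positions 1,2 -> [1 3 2 4 5]
  step 6: s1^-1 swaps positions 1,2 -> [3 1 2 4 5]
  step 7: s1^-1 swaps positions 1,2 -> [1 3 2 4 5]
  step 8: s1 swaps positions 1,2 -> [3 1 2 4 5]
  step 9: s4^-1 swaps positions 4,5 -> [3 1 2 5 4]
Final permutation (position -> original strand): [3 1 2 5 4]
Closure components = cycle count of this permutation = 2.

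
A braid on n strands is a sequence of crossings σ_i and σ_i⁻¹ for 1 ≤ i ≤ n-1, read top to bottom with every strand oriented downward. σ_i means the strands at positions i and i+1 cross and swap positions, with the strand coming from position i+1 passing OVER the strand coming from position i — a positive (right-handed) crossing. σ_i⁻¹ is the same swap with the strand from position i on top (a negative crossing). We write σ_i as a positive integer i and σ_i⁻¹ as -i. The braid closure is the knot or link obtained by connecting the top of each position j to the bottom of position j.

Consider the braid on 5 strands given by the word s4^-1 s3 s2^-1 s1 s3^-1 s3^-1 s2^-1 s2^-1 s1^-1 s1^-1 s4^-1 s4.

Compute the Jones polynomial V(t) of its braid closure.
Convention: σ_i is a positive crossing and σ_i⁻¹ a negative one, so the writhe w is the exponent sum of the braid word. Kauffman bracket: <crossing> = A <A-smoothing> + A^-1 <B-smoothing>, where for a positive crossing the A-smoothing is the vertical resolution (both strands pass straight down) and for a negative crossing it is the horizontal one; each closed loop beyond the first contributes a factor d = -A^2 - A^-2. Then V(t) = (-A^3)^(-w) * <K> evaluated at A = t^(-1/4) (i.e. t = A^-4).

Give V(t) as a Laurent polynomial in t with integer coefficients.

The presented braid s4^-1 s3 s2^-1 s1 s3^-1 s3^-1 s2^-1 s2^-1 s1^-1 s1^-1 s4^-1 s4 on 5 strands reduces by inverse Markov moves (closure unchanged at each step):
  Deconjugate: the word is γ·β·γ⁻¹ with γ = s4^-1 (prefix) and γ⁻¹ = s4 (suffix); strip both.
  Destabilize: the word has the form β·s4^-1 where s4^-1 occurs only as the final letter (β ∈ B_4); drop it and the last strand → 4 strands.
Reduced to β = s3 s2^-1 s1 s3^-1 s3^-1 s2^-1 s2^-1 s1^-1 s1^-1 on 4 strands, 9 crossings.
Compute on β:
Braid: s3 s2^-1 s1 s3^-1 s3^-1 s2^-1 s2^-1 s1^-1 s1^-1 on 4 strands, 9 crossings.
Writhe w = (#positive) - (#negative) = 2 - 7 = -5.
Computing the Kauffman bracket via state sum. There are 2^9 = 512 states.
Smooth each crossing (0=||, 1=⌣⌢); contribution A^(Σ sign_k(1-2s_k)) * d^(L-1).
Tabulate the states by total A-exponent and number of loops L (A-exp: L × count):
  A^9: L=5 ×1
  A^7: L=4 ×9
  A^5: L=3 ×31, L=5 ×5
  A^3: L=2 ×48, L=4 ×35, L=6 ×1
  A^1: L=1 ×28, L=3 ×86, L=5 ×12
  A^-1: L=2 ×82, L=4 ×43, L=6 ×1
  A^-3: L=1 ×20, L=3 ×58, L=5 ×6
  A^-5: L=2 ×25, L=4 ×11
  A^-7: L=1 ×3, L=3 ×6
  A^-9: L=2 ×1
Each group contributes A^e * Σ count * d^(L-1):
Powers of d = -A^2 - A^-2: d^2 = A^4 + 2 + A^-4; d^3 = -A^6 - 3*A^2 - 3*A^-2 - A^-6; d^4 = A^8 + 4*A^4 + 6 + 4*A^-4 + A^-8; d^5 = -A^10 - 5*A^6 - 10*A^2 - 10*A^-2 - 5*A^-6 - A^-10.
  A^9 * (d^4) = A^17 + 4*A^13 + 6*A^9 + 4*A^5 + A
  A^7 * (9*d^3) = -9*A^13 - 27*A^9 - 27*A^5 - 9*A
  A^5 * (31*d^2 + 5*d^4) = 5*A^13 + 51*A^9 + 92*A^5 + 51*A + 5*A^-3
  A^3 * (48*d + 35*d^3 + d^5) = -A^13 - 40*A^9 - 163*A^5 - 163*A - 40*A^-3 - A^-7
  A^1 * (28 + 86*d^2 + 12*d^4) = 12*A^9 + 134*A^5 + 272*A + 134*A^-3 + 12*A^-7
  A^-1 * (82*d + 43*d^3 + d^5) = -A^9 - 48*A^5 - 221*A - 221*A^-3 - 48*A^-7 - A^-11
  A^-3 * (20 + 58*d^2 + 6*d^4) = 6*A^5 + 82*A + 172*A^-3 + 82*A^-7 + 6*A^-11
  A^-5 * (25*d + 11*d^3) = -11*A - 58*A^-3 - 58*A^-7 - 11*A^-11
  A^-7 * (3 + 6*d^2) = 6*A^-3 + 15*A^-7 + 6*A^-11
  A^-9 * (d) = -A^-7 - A^-11
Summing the groups: <K> = A^17 - A^13 + A^9 - 2*A^5 + 2*A - 2*A^-3 + A^-7 - A^-11
Normalise by the writhe: (-A^3)^(-w) = (-A^3)^(5) = -A^15, so f(A) = -A^15 * <K> = -A^32 + A^28 - A^24 + 2*A^20 - 2*A^16 + 2*A^12 - A^8 + A^4.
Substitute A = t^(-1/4), i.e. A^e → t^(-e/4): V(t) = t^-1 - t^-2 + 2*t^-3 - 2*t^-4 + 2*t^-5 - t^-6 + t^-7 - t^-8

Answer: t^-1 - t^-2 + 2*t^-3 - 2*t^-4 + 2*t^-5 - t^-6 + t^-7 - t^-8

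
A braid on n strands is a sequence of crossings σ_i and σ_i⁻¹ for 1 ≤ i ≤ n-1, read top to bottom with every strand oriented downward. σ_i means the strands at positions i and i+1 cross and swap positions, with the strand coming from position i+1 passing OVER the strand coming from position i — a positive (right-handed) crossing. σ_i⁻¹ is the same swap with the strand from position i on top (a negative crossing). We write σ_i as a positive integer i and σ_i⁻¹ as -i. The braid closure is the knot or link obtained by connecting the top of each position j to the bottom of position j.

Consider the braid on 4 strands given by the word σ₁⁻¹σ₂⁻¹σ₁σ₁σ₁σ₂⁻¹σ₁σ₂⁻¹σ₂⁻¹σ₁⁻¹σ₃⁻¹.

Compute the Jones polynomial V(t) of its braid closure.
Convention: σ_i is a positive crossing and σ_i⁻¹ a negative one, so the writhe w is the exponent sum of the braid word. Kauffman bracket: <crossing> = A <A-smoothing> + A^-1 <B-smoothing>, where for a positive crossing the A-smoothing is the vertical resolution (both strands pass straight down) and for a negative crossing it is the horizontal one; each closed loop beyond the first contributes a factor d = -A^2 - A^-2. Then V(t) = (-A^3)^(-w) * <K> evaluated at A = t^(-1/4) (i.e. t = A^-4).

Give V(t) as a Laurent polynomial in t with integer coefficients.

t^2 - 2*t + 3 - 3*t^-1 + 4*t^-2 - 3*t^-3 + 2*t^-4 - 2*t^-5 + t^-6

Derivation:
The presented braid s1^-1 s2^-1 s1 s1 s1 s2^-1 s1 s2^-1 s2^-1 s1^-1 s3^-1 on 4 strands reduces by inverse Markov moves (closure unchanged at each step):
  Destabilize: the word has the form β·s3^-1 where s3^-1 occurs only as the final letter (β ∈ B_3); drop it and the last strand → 3 strands.
Reduced to β = s1^-1 s2^-1 s1 s1 s1 s2^-1 s1 s2^-1 s2^-1 s1^-1 on 3 strands, 10 crossings.
Compute on β:
Braid: s1^-1 s2^-1 s1 s1 s1 s2^-1 s1 s2^-1 s2^-1 s1^-1 on 3 strands, 10 crossings.
Writhe w = (#positive) - (#negative) = 4 - 6 = -2.
Computing the Kauffman bracket via state sum. There are 2^10 = 1024 states.
For each crossing: s=0 is the vertical smoothing, s=1 horizontal. Crossing k contributes A^(sign_k * (1 - 2*s_k)); loop factor d = -A^2 - A^-2.
Tabulate the states by total A-exponent and number of loops L (A-exp: L × count):
  A^10: L=5 ×1
  A^8: L=4 ×10
  A^6: L=3 ×38, L=5 ×7
  A^4: L=2 ×67, L=4 ×49, L=6 ×4
  A^2: L=1 ×46, L=3 ×130, L=5 ×33, L=7 ×1
  A^0: L=2 ×131, L=4 ×110, L=6 ×11
  A^-2: L=1 ×25, L=3 ×133, L=5 ×51, L=7 ×1
  A^-4: L=2 ×37, L=4 ×72, L=6 ×11
  A^-6: L=3 ×25, L=5 ×19, L=7 ×1
  A^-8: L=4 ×8, L=6 ×2
  A^-10: L=5 ×1
Each group contributes A^e * Σ count * d^(L-1):
Powers of d = -A^2 - A^-2: d^2 = A^4 + 2 + A^-4; d^3 = -A^6 - 3*A^2 - 3*A^-2 - A^-6; d^4 = A^8 + 4*A^4 + 6 + 4*A^-4 + A^-8; d^5 = -A^10 - 5*A^6 - 10*A^2 - 10*A^-2 - 5*A^-6 - A^-10; d^6 = A^12 + 6*A^8 + 15*A^4 + 20 + 15*A^-4 + 6*A^-8 + A^-12.
  A^10 * (d^4) = A^18 + 4*A^14 + 6*A^10 + 4*A^6 + A^2
  A^8 * (10*d^3) = -10*A^14 - 30*A^10 - 30*A^6 - 10*A^2
  A^6 * (38*d^2 + 7*d^4) = 7*A^14 + 66*A^10 + 118*A^6 + 66*A^2 + 7*A^-2
  A^4 * (67*d + 49*d^3 + 4*d^5) = -4*A^14 - 69*A^10 - 254*A^6 - 254*A^2 - 69*A^-2 - 4*A^-6
  A^2 * (46 + 130*d^2 + 33*d^4 + d^6) = A^14 + 39*A^10 + 277*A^6 + 524*A^2 + 277*A^-2 + 39*A^-6 + A^-10
  A^0 * (131*d + 110*d^3 + 11*d^5) = -11*A^10 - 165*A^6 - 571*A^2 - 571*A^-2 - 165*A^-6 - 11*A^-10
  A^-2 * (25 + 133*d^2 + 51*d^4 + d^6) = A^10 + 57*A^6 + 352*A^2 + 617*A^-2 + 352*A^-6 + 57*A^-10 + A^-14
  A^-4 * (37*d + 72*d^3 + 11*d^5) = -11*A^6 - 127*A^2 - 363*A^-2 - 363*A^-6 - 127*A^-10 - 11*A^-14
  A^-6 * (25*d^2 + 19*d^4 + d^6) = A^6 + 25*A^2 + 116*A^-2 + 184*A^-6 + 116*A^-10 + 25*A^-14 + A^-18
  A^-8 * (8*d^3 + 2*d^5) = -2*A^2 - 18*A^-2 - 44*A^-6 - 44*A^-10 - 18*A^-14 - 2*A^-18
  A^-10 * (d^4) = A^-2 + 4*A^-6 + 6*A^-10 + 4*A^-14 + A^-18
Summing the groups: <K> = A^18 - 2*A^14 + 2*A^10 - 3*A^6 + 4*A^2 - 3*A^-2 + 3*A^-6 - 2*A^-10 + A^-14
Normalise by the writhe: (-A^3)^(-w) = (-A^3)^(2) = A^6, so f(A) = A^6 * <K> = A^24 - 2*A^20 + 2*A^16 - 3*A^12 + 4*A^8 - 3*A^4 + 3 - 2*A^-4 + A^-8.
Substitute A = t^(-1/4), i.e. A^e → t^(-e/4): V(t) = t^2 - 2*t + 3 - 3*t^-1 + 4*t^-2 - 3*t^-3 + 2*t^-4 - 2*t^-5 + t^-6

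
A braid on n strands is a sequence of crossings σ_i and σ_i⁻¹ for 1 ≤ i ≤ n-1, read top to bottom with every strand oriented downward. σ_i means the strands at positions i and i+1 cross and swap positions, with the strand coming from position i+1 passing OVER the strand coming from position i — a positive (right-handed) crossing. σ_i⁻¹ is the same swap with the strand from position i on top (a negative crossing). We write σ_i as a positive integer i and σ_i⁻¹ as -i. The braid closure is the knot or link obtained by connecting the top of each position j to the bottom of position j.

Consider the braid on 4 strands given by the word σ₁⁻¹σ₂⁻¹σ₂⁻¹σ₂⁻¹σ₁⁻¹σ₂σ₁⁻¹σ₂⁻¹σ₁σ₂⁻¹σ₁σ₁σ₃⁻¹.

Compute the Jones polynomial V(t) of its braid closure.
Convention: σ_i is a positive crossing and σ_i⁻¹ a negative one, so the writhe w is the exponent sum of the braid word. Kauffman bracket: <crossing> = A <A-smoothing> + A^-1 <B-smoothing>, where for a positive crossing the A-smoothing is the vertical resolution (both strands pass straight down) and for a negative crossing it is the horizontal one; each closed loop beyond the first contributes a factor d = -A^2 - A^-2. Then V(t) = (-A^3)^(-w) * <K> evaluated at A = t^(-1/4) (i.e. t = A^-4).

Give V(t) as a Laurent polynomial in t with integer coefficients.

The presented braid s1^-1 s2^-1 s2^-1 s2^-1 s1^-1 s2 s1^-1 s2^-1 s1 s2^-1 s1 s1 s3^-1 on 4 strands reduces by inverse Markov moves (closure unchanged at each step):
  Destabilize: the word has the form β·s3^-1 where s3^-1 occurs only as the final letter (β ∈ B_3); drop it and the last strand → 3 strands.
  Deconjugate: the word is γ·β·γ⁻¹ with γ = s1^-1 (prefix) and γ⁻¹ = s1 (suffix); strip both.
Reduced to β = s2^-1 s2^-1 s2^-1 s1^-1 s2 s1^-1 s2^-1 s1 s2^-1 s1 on 3 strands, 10 crossings.
Compute on β:
Braid: s2^-1 s2^-1 s2^-1 s1^-1 s2 s1^-1 s2^-1 s1 s2^-1 s1 on 3 strands, 10 crossings.
Writhe w = (#positive) - (#negative) = 3 - 7 = -4.
Enumerate smoothing states for the bracket polynomial. There are 2^10 = 1024 states.
Each crossing splits two ways (0=vertical, 1=horizontal). The state's weight is A^(#A-smoothings - #B-smoothings) * d^(loops - 1).
Tabulate the states by total A-exponent and number of loops L (A-exp: L × count):
  A^10: L=6 ×1
  A^8: L=5 ×10
  A^6: L=4 ×41, L=6 ×4
  A^4: L=3 ×88, L=5 ×31, L=7 ×1
  A^2: L=2 ×102, L=4 ×99, L=6 ×9
  A^0: L=1 ×54, L=3 ×162, L=5 ×36
  A^-2: L=2 ×134, L=4 ×74, L=6 ×2
  A^-4: L=1 ×30, L=3 ×82, L=5 ×8
  A^-6: L=2 ×32, L=4 ×13
  A^-8: L=1 ×3, L=3 ×7
  A^-10: L=2 ×1
Each group contributes A^e * Σ count * d^(L-1):
Powers of d = -A^2 - A^-2: d^2 = A^4 + 2 + A^-4; d^3 = -A^6 - 3*A^2 - 3*A^-2 - A^-6; d^4 = A^8 + 4*A^4 + 6 + 4*A^-4 + A^-8; d^5 = -A^10 - 5*A^6 - 10*A^2 - 10*A^-2 - 5*A^-6 - A^-10; d^6 = A^12 + 6*A^8 + 15*A^4 + 20 + 15*A^-4 + 6*A^-8 + A^-12.
  A^10 * (d^5) = -A^20 - 5*A^16 - 10*A^12 - 10*A^8 - 5*A^4 - 1
  A^8 * (10*d^4) = 10*A^16 + 40*A^12 + 60*A^8 + 40*A^4 + 10
  A^6 * (41*d^3 + 4*d^5) = -4*A^16 - 61*A^12 - 163*A^8 - 163*A^4 - 61 - 4*A^-4
  A^4 * (88*d^2 + 31*d^4 + d^6) = A^16 + 37*A^12 + 227*A^8 + 382*A^4 + 227 + 37*A^-4 + A^-8
  A^2 * (102*d + 99*d^3 + 9*d^5) = -9*A^12 - 144*A^8 - 489*A^4 - 489 - 144*A^-4 - 9*A^-8
  A^0 * (54 + 162*d^2 + 36*d^4) = 36*A^8 + 306*A^4 + 594 + 306*A^-4 + 36*A^-8
  A^-2 * (134*d + 74*d^3 + 2*d^5) = -2*A^8 - 84*A^4 - 376 - 376*A^-4 - 84*A^-8 - 2*A^-12
  A^-4 * (30 + 82*d^2 + 8*d^4) = 8*A^4 + 114 + 242*A^-4 + 114*A^-8 + 8*A^-12
  A^-6 * (32*d + 13*d^3) = -13 - 71*A^-4 - 71*A^-8 - 13*A^-12
  A^-8 * (3 + 7*d^2) = 7*A^-4 + 17*A^-8 + 7*A^-12
  A^-10 * (d) = -A^-8 - A^-12
Summing the groups: <K> = -A^20 + 2*A^16 - 3*A^12 + 4*A^8 - 5*A^4 + 5 - 3*A^-4 + 3*A^-8 - A^-12
Normalise by the writhe: (-A^3)^(-w) = (-A^3)^(4) = A^12, so f(A) = A^12 * <K> = -A^32 + 2*A^28 - 3*A^24 + 4*A^20 - 5*A^16 + 5*A^12 - 3*A^8 + 3*A^4 - 1.
Substitute A = t^(-1/4), i.e. A^e → t^(-e/4): V(t) = -1 + 3*t^-1 - 3*t^-2 + 5*t^-3 - 5*t^-4 + 4*t^-5 - 3*t^-6 + 2*t^-7 - t^-8

Answer: -1 + 3*t^-1 - 3*t^-2 + 5*t^-3 - 5*t^-4 + 4*t^-5 - 3*t^-6 + 2*t^-7 - t^-8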